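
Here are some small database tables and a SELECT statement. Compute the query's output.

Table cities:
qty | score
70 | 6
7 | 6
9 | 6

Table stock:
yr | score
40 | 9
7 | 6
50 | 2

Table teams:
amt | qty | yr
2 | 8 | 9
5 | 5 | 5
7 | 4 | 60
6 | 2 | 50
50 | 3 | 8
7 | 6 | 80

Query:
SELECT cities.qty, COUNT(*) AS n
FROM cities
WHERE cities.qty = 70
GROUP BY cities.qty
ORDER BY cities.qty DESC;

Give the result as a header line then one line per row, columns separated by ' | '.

After WHERE (1 rows):
cities.qty | cities.score
70 | 6
After GROUP BY (1 rows):
cities.qty | n
70 | 1
After ORDER BY (1 rows):
cities.qty | n
70 | 1

== RESULT ==
cities.qty | n
70 | 1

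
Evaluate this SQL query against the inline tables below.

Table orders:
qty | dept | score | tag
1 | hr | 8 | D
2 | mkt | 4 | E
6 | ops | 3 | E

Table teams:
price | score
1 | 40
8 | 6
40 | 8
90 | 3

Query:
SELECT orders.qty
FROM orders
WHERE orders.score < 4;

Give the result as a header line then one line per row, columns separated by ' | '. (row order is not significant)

After WHERE (1 rows):
orders.qty | orders.dept | orders.score | orders.tag
6 | ops | 3 | E
After SELECT (1 rows):
orders.qty
6

== RESULT ==
orders.qty
6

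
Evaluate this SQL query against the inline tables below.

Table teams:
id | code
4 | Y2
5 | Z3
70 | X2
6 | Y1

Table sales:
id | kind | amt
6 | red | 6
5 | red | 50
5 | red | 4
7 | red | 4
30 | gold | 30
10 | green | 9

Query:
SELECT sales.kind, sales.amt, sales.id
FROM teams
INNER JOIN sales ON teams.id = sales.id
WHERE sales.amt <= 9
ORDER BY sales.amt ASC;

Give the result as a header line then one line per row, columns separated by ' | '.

== RESULT ==
sales.kind | sales.amt | sales.id
red | 4 | 5
red | 6 | 6

Derivation:
After JOIN sales (3 rows):
teams.id | teams.code | sales.id | sales.kind | sales.amt
5 | Z3 | 5 | red | 50
5 | Z3 | 5 | red | 4
6 | Y1 | 6 | red | 6
After WHERE (2 rows):
teams.id | teams.code | sales.id | sales.kind | sales.amt
5 | Z3 | 5 | red | 4
6 | Y1 | 6 | red | 6
After SELECT (2 rows):
sales.kind | sales.amt | sales.id
red | 4 | 5
red | 6 | 6
After ORDER BY (2 rows):
sales.kind | sales.amt | sales.id
red | 4 | 5
red | 6 | 6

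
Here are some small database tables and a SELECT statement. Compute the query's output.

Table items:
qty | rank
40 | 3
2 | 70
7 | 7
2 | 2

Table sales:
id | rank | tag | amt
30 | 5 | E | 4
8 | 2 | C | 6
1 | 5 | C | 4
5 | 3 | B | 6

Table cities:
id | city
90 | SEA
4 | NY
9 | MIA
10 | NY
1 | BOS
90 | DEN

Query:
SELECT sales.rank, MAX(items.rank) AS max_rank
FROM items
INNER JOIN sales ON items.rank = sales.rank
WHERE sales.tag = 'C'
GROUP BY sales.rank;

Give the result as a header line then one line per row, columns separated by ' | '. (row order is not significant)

After JOIN sales (2 rows):
items.qty | items.rank | sales.id | sales.rank | sales.tag | sales.amt
40 | 3 | 5 | 3 | B | 6
2 | 2 | 8 | 2 | C | 6
After WHERE (1 rows):
items.qty | items.rank | sales.id | sales.rank | sales.tag | sales.amt
2 | 2 | 8 | 2 | C | 6
After GROUP BY (1 rows):
sales.rank | max_rank
2 | 2

== RESULT ==
sales.rank | max_rank
2 | 2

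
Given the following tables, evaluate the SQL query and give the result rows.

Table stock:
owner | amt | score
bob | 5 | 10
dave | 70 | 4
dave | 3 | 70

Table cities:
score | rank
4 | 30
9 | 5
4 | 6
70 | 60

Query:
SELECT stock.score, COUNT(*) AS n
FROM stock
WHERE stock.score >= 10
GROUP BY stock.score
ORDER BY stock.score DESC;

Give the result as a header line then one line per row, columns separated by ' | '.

After WHERE (2 rows):
stock.owner | stock.amt | stock.score
bob | 5 | 10
dave | 3 | 70
After GROUP BY (2 rows):
stock.score | n
10 | 1
70 | 1
After ORDER BY (2 rows):
stock.score | n
70 | 1
10 | 1

== RESULT ==
stock.score | n
70 | 1
10 | 1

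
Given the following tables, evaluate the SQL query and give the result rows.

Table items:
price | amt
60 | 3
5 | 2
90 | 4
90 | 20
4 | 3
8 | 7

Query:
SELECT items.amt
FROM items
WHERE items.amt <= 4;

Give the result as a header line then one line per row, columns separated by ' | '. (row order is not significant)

== RESULT ==
items.amt
3
2
4
3

Derivation:
After WHERE (4 rows):
items.price | items.amt
60 | 3
5 | 2
90 | 4
4 | 3
After SELECT (4 rows):
items.amt
3
2
4
3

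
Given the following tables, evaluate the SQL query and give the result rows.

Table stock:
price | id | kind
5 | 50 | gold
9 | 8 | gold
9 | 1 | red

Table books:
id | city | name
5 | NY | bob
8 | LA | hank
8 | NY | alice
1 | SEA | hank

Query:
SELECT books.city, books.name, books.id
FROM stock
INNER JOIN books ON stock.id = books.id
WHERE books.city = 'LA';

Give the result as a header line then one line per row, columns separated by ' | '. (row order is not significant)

After JOIN books (3 rows):
stock.price | stock.id | stock.kind | books.id | books.city | books.name
9 | 8 | gold | 8 | LA | hank
9 | 8 | gold | 8 | NY | alice
9 | 1 | red | 1 | SEA | hank
After WHERE (1 rows):
stock.price | stock.id | stock.kind | books.id | books.city | books.name
9 | 8 | gold | 8 | LA | hank
After SELECT (1 rows):
books.city | books.name | books.id
LA | hank | 8

== RESULT ==
books.city | books.name | books.id
LA | hank | 8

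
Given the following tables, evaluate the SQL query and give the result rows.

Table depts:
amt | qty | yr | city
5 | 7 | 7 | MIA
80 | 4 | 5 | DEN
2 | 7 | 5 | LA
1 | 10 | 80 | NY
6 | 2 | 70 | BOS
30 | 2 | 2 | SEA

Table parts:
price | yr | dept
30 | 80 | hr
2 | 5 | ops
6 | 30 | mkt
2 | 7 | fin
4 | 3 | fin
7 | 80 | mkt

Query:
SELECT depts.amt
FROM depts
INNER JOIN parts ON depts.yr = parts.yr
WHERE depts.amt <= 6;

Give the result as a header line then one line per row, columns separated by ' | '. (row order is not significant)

After JOIN parts (5 rows):
depts.amt | depts.qty | depts.yr | depts.city | parts.price | parts.yr | parts.dept
5 | 7 | 7 | MIA | 2 | 7 | fin
80 | 4 | 5 | DEN | 2 | 5 | ops
2 | 7 | 5 | LA | 2 | 5 | ops
1 | 10 | 80 | NY | 30 | 80 | hr
1 | 10 | 80 | NY | 7 | 80 | mkt
After WHERE (4 rows):
depts.amt | depts.qty | depts.yr | depts.city | parts.price | parts.yr | parts.dept
5 | 7 | 7 | MIA | 2 | 7 | fin
2 | 7 | 5 | LA | 2 | 5 | ops
1 | 10 | 80 | NY | 30 | 80 | hr
1 | 10 | 80 | NY | 7 | 80 | mkt
After SELECT (4 rows):
depts.amt
5
2
1
1

== RESULT ==
depts.amt
5
2
1
1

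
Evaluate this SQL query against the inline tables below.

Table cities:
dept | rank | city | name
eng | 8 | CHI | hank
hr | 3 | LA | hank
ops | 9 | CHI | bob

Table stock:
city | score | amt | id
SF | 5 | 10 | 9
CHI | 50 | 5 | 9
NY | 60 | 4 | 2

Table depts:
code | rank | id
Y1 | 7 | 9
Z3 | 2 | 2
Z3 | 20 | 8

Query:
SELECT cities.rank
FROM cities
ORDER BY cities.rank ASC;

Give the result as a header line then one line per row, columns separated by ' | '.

After SELECT (3 rows):
cities.rank
8
3
9
After ORDER BY (3 rows):
cities.rank
3
8
9

== RESULT ==
cities.rank
3
8
9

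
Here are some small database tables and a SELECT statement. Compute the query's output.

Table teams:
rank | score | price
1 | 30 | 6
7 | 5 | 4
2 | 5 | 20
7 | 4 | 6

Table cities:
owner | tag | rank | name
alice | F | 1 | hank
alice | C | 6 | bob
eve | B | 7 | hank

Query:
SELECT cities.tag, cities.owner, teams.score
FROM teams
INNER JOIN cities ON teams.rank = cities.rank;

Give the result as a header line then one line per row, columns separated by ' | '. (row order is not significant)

After JOIN cities (3 rows):
teams.rank | teams.score | teams.price | cities.owner | cities.tag | cities.rank | cities.name
1 | 30 | 6 | alice | F | 1 | hank
7 | 5 | 4 | eve | B | 7 | hank
7 | 4 | 6 | eve | B | 7 | hank
After SELECT (3 rows):
cities.tag | cities.owner | teams.score
F | alice | 30
B | eve | 5
B | eve | 4

== RESULT ==
cities.tag | cities.owner | teams.score
F | alice | 30
B | eve | 5
B | eve | 4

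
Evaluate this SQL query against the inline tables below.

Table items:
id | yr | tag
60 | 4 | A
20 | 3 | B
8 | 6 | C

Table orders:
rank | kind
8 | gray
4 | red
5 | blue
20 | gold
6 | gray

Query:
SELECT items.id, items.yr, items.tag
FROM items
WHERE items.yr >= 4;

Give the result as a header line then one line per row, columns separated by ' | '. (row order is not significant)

After WHERE (2 rows):
items.id | items.yr | items.tag
60 | 4 | A
8 | 6 | C
After SELECT (2 rows):
items.id | items.yr | items.tag
60 | 4 | A
8 | 6 | C

== RESULT ==
items.id | items.yr | items.tag
60 | 4 | A
8 | 6 | C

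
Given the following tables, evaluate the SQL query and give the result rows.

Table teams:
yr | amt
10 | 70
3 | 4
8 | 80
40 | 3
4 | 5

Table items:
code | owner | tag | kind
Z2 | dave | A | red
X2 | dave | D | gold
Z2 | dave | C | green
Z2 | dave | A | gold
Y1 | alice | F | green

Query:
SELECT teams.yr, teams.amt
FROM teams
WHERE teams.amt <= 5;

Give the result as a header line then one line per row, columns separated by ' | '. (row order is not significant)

After WHERE (3 rows):
teams.yr | teams.amt
3 | 4
40 | 3
4 | 5
After SELECT (3 rows):
teams.yr | teams.amt
3 | 4
40 | 3
4 | 5

== RESULT ==
teams.yr | teams.amt
3 | 4
40 | 3
4 | 5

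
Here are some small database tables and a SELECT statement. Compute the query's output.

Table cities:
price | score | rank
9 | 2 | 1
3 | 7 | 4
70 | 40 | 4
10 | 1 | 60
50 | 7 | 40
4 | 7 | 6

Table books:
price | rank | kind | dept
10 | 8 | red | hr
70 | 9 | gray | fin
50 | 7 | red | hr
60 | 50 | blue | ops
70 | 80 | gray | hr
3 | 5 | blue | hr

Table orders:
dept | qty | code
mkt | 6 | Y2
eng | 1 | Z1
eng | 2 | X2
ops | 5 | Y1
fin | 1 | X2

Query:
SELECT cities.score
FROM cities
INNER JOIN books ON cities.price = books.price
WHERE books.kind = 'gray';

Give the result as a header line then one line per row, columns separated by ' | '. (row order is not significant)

== RESULT ==
cities.score
40
40

Derivation:
After JOIN books (5 rows):
cities.price | cities.score | cities.rank | books.price | books.rank | books.kind | books.dept
3 | 7 | 4 | 3 | 5 | blue | hr
70 | 40 | 4 | 70 | 9 | gray | fin
70 | 40 | 4 | 70 | 80 | gray | hr
10 | 1 | 60 | 10 | 8 | red | hr
50 | 7 | 40 | 50 | 7 | red | hr
After WHERE (2 rows):
cities.price | cities.score | cities.rank | books.price | books.rank | books.kind | books.dept
70 | 40 | 4 | 70 | 9 | gray | fin
70 | 40 | 4 | 70 | 80 | gray | hr
After SELECT (2 rows):
cities.score
40
40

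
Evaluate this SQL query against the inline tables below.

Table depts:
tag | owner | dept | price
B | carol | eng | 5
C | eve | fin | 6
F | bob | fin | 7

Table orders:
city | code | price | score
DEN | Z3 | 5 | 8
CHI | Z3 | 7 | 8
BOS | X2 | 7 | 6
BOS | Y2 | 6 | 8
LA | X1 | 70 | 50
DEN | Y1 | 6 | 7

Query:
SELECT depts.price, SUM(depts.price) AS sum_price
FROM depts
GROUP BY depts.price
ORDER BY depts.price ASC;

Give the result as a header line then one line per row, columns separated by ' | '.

After GROUP BY (3 rows):
depts.price | sum_price
5 | 5
6 | 6
7 | 7
After ORDER BY (3 rows):
depts.price | sum_price
5 | 5
6 | 6
7 | 7

== RESULT ==
depts.price | sum_price
5 | 5
6 | 6
7 | 7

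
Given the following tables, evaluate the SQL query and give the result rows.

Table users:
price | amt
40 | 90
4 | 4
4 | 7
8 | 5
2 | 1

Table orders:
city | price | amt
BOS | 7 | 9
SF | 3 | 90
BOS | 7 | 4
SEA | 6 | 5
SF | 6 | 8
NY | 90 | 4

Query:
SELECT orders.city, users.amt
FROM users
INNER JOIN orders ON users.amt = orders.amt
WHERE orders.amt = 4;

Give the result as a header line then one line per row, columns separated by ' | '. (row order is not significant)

After JOIN orders (4 rows):
users.price | users.amt | orders.city | orders.price | orders.amt
40 | 90 | SF | 3 | 90
4 | 4 | BOS | 7 | 4
4 | 4 | NY | 90 | 4
8 | 5 | SEA | 6 | 5
After WHERE (2 rows):
users.price | users.amt | orders.city | orders.price | orders.amt
4 | 4 | BOS | 7 | 4
4 | 4 | NY | 90 | 4
After SELECT (2 rows):
orders.city | users.amt
BOS | 4
NY | 4

== RESULT ==
orders.city | users.amt
BOS | 4
NY | 4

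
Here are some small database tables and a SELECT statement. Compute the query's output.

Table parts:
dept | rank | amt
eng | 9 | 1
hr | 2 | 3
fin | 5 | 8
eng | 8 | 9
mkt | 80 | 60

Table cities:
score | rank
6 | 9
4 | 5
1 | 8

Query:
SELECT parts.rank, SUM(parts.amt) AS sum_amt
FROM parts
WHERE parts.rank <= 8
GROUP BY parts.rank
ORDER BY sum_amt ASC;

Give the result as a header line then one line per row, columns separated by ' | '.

== RESULT ==
parts.rank | sum_amt
2 | 3
5 | 8
8 | 9

Derivation:
After WHERE (3 rows):
parts.dept | parts.rank | parts.amt
hr | 2 | 3
fin | 5 | 8
eng | 8 | 9
After GROUP BY (3 rows):
parts.rank | sum_amt
2 | 3
5 | 8
8 | 9
After ORDER BY (3 rows):
parts.rank | sum_amt
2 | 3
5 | 8
8 | 9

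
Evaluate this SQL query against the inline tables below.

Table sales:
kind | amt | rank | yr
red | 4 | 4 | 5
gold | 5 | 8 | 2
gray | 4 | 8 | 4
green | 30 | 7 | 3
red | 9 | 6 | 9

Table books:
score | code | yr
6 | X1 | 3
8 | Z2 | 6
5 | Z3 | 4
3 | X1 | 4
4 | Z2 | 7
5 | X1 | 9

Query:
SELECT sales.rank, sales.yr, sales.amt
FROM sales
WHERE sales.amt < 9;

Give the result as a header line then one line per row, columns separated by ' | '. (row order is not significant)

== RESULT ==
sales.rank | sales.yr | sales.amt
4 | 5 | 4
8 | 2 | 5
8 | 4 | 4

Derivation:
After WHERE (3 rows):
sales.kind | sales.amt | sales.rank | sales.yr
red | 4 | 4 | 5
gold | 5 | 8 | 2
gray | 4 | 8 | 4
After SELECT (3 rows):
sales.rank | sales.yr | sales.amt
4 | 5 | 4
8 | 2 | 5
8 | 4 | 4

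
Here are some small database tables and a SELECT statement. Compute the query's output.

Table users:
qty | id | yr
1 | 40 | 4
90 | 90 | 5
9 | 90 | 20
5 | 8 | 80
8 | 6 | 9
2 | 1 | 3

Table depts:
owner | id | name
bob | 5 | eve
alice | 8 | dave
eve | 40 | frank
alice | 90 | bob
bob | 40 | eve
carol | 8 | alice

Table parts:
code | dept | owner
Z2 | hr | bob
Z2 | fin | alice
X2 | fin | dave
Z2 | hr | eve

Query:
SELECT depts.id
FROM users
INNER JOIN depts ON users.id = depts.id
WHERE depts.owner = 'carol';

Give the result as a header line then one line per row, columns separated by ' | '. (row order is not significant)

After JOIN depts (6 rows):
users.qty | users.id | users.yr | depts.owner | depts.id | depts.name
1 | 40 | 4 | eve | 40 | frank
1 | 40 | 4 | bob | 40 | eve
90 | 90 | 5 | alice | 90 | bob
9 | 90 | 20 | alice | 90 | bob
5 | 8 | 80 | alice | 8 | dave
5 | 8 | 80 | carol | 8 | alice
After WHERE (1 rows):
users.qty | users.id | users.yr | depts.owner | depts.id | depts.name
5 | 8 | 80 | carol | 8 | alice
After SELECT (1 rows):
depts.id
8

== RESULT ==
depts.id
8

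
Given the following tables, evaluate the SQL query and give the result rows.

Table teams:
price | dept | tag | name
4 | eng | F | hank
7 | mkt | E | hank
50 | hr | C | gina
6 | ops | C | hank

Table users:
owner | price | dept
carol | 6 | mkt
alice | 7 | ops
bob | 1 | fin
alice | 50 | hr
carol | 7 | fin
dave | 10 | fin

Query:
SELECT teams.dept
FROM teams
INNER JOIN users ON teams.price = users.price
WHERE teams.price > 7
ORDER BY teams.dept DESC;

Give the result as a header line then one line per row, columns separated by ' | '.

== RESULT ==
teams.dept
hr

Derivation:
After JOIN users (4 rows):
teams.price | teams.dept | teams.tag | teams.name | users.owner | users.price | users.dept
7 | mkt | E | hank | alice | 7 | ops
7 | mkt | E | hank | carol | 7 | fin
50 | hr | C | gina | alice | 50 | hr
6 | ops | C | hank | carol | 6 | mkt
After WHERE (1 rows):
teams.price | teams.dept | teams.tag | teams.name | users.owner | users.price | users.dept
50 | hr | C | gina | alice | 50 | hr
After SELECT (1 rows):
teams.dept
hr
After ORDER BY (1 rows):
teams.dept
hr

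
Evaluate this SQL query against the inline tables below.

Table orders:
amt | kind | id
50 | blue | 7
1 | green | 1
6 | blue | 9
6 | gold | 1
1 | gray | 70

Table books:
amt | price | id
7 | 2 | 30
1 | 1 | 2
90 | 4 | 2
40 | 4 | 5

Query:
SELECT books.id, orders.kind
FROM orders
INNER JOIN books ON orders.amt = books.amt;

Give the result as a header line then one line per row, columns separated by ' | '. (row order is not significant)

== RESULT ==
books.id | orders.kind
2 | green
2 | gray

Derivation:
After JOIN books (2 rows):
orders.amt | orders.kind | orders.id | books.amt | books.price | books.id
1 | green | 1 | 1 | 1 | 2
1 | gray | 70 | 1 | 1 | 2
After SELECT (2 rows):
books.id | orders.kind
2 | green
2 | gray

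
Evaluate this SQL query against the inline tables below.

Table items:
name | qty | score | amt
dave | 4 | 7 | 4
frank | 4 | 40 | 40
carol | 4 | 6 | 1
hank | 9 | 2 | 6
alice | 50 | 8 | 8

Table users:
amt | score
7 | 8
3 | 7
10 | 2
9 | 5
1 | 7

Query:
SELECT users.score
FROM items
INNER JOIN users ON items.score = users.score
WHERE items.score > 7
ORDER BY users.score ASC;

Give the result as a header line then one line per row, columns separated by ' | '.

After JOIN users (4 rows):
items.name | items.qty | items.score | items.amt | users.amt | users.score
dave | 4 | 7 | 4 | 3 | 7
dave | 4 | 7 | 4 | 1 | 7
hank | 9 | 2 | 6 | 10 | 2
alice | 50 | 8 | 8 | 7 | 8
After WHERE (1 rows):
items.name | items.qty | items.score | items.amt | users.amt | users.score
alice | 50 | 8 | 8 | 7 | 8
After SELECT (1 rows):
users.score
8
After ORDER BY (1 rows):
users.score
8

== RESULT ==
users.score
8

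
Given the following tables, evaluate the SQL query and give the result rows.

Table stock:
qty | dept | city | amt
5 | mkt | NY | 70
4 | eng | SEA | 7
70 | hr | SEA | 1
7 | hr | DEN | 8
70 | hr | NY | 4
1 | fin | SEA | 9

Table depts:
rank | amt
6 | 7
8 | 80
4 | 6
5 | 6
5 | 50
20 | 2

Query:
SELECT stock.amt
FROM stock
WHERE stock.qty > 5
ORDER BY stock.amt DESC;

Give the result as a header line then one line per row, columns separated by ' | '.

After WHERE (3 rows):
stock.qty | stock.dept | stock.city | stock.amt
70 | hr | SEA | 1
7 | hr | DEN | 8
70 | hr | NY | 4
After SELECT (3 rows):
stock.amt
1
8
4
After ORDER BY (3 rows):
stock.amt
8
4
1

== RESULT ==
stock.amt
8
4
1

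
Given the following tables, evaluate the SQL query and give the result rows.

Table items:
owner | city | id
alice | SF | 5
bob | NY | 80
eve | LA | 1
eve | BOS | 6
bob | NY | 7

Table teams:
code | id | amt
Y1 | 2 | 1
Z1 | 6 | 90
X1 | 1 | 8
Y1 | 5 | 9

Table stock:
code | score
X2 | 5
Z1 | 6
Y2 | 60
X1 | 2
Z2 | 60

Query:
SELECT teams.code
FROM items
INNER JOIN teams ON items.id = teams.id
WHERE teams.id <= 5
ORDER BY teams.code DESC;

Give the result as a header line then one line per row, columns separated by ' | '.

== RESULT ==
teams.code
Y1
X1

Derivation:
After JOIN teams (3 rows):
items.owner | items.city | items.id | teams.code | teams.id | teams.amt
alice | SF | 5 | Y1 | 5 | 9
eve | LA | 1 | X1 | 1 | 8
eve | BOS | 6 | Z1 | 6 | 90
After WHERE (2 rows):
items.owner | items.city | items.id | teams.code | teams.id | teams.amt
alice | SF | 5 | Y1 | 5 | 9
eve | LA | 1 | X1 | 1 | 8
After SELECT (2 rows):
teams.code
Y1
X1
After ORDER BY (2 rows):
teams.code
Y1
X1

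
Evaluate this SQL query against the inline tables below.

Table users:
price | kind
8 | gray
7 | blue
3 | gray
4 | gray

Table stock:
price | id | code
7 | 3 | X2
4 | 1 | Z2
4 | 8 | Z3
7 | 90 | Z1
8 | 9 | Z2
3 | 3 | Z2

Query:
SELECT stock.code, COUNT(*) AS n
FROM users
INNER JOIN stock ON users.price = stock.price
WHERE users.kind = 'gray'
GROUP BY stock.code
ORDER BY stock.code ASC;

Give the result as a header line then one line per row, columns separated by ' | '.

== RESULT ==
stock.code | n
Z2 | 3
Z3 | 1

Derivation:
After JOIN stock (6 rows):
users.price | users.kind | stock.price | stock.id | stock.code
8 | gray | 8 | 9 | Z2
7 | blue | 7 | 3 | X2
7 | blue | 7 | 90 | Z1
3 | gray | 3 | 3 | Z2
4 | gray | 4 | 1 | Z2
4 | gray | 4 | 8 | Z3
After WHERE (4 rows):
users.price | users.kind | stock.price | stock.id | stock.code
8 | gray | 8 | 9 | Z2
3 | gray | 3 | 3 | Z2
4 | gray | 4 | 1 | Z2
4 | gray | 4 | 8 | Z3
After GROUP BY (2 rows):
stock.code | n
Z2 | 3
Z3 | 1
After ORDER BY (2 rows):
stock.code | n
Z2 | 3
Z3 | 1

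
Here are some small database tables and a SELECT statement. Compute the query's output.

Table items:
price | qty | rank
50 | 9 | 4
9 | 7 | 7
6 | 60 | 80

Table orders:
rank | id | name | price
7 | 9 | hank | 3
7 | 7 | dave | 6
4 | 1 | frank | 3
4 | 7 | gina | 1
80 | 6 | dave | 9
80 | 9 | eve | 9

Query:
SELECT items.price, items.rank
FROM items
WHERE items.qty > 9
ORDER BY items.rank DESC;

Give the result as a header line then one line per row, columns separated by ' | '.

After WHERE (1 rows):
items.price | items.qty | items.rank
6 | 60 | 80
After SELECT (1 rows):
items.price | items.rank
6 | 80
After ORDER BY (1 rows):
items.price | items.rank
6 | 80

== RESULT ==
items.price | items.rank
6 | 80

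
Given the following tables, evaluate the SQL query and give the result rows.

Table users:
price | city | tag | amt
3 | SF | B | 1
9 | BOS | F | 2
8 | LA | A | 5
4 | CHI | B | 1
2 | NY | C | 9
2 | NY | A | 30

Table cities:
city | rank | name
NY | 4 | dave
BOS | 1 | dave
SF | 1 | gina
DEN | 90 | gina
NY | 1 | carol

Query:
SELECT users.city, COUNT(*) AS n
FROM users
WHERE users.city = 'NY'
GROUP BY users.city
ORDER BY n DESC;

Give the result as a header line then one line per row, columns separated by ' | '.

After WHERE (2 rows):
users.price | users.city | users.tag | users.amt
2 | NY | C | 9
2 | NY | A | 30
After GROUP BY (1 rows):
users.city | n
NY | 2
After ORDER BY (1 rows):
users.city | n
NY | 2

== RESULT ==
users.city | n
NY | 2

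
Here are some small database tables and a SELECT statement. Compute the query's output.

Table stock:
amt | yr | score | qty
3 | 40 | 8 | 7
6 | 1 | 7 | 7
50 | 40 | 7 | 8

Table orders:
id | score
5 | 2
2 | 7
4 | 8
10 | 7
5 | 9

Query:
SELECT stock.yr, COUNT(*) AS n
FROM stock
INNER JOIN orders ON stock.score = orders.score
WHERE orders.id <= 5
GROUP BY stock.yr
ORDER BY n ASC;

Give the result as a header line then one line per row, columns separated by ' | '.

== RESULT ==
stock.yr | n
1 | 1
40 | 2

Derivation:
After JOIN orders (5 rows):
stock.amt | stock.yr | stock.score | stock.qty | orders.id | orders.score
3 | 40 | 8 | 7 | 4 | 8
6 | 1 | 7 | 7 | 2 | 7
6 | 1 | 7 | 7 | 10 | 7
50 | 40 | 7 | 8 | 2 | 7
50 | 40 | 7 | 8 | 10 | 7
After WHERE (3 rows):
stock.amt | stock.yr | stock.score | stock.qty | orders.id | orders.score
3 | 40 | 8 | 7 | 4 | 8
6 | 1 | 7 | 7 | 2 | 7
50 | 40 | 7 | 8 | 2 | 7
After GROUP BY (2 rows):
stock.yr | n
40 | 2
1 | 1
After ORDER BY (2 rows):
stock.yr | n
1 | 1
40 | 2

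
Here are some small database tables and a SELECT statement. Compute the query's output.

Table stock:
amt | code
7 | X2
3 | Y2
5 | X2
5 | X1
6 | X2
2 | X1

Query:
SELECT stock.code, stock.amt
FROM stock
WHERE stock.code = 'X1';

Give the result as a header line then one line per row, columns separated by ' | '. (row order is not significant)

After WHERE (2 rows):
stock.amt | stock.code
5 | X1
2 | X1
After SELECT (2 rows):
stock.code | stock.amt
X1 | 5
X1 | 2

== RESULT ==
stock.code | stock.amt
X1 | 5
X1 | 2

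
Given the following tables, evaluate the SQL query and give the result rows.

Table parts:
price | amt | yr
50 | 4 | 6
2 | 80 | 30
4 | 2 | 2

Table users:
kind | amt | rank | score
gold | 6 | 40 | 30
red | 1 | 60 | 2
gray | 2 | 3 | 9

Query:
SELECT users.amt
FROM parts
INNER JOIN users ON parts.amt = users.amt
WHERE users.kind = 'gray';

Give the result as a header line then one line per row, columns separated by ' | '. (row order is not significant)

After JOIN users (1 rows):
parts.price | parts.amt | parts.yr | users.kind | users.amt | users.rank | users.score
4 | 2 | 2 | gray | 2 | 3 | 9
After WHERE (1 rows):
parts.price | parts.amt | parts.yr | users.kind | users.amt | users.rank | users.score
4 | 2 | 2 | gray | 2 | 3 | 9
After SELECT (1 rows):
users.amt
2

== RESULT ==
users.amt
2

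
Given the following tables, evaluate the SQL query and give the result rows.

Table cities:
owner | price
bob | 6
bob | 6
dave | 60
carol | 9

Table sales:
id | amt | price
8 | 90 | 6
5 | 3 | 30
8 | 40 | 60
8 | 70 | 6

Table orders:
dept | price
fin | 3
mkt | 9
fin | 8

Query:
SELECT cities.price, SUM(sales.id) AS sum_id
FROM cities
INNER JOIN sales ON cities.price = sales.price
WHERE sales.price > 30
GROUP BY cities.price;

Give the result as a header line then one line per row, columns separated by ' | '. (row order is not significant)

After JOIN sales (5 rows):
cities.owner | cities.price | sales.id | sales.amt | sales.price
bob | 6 | 8 | 90 | 6
bob | 6 | 8 | 70 | 6
bob | 6 | 8 | 90 | 6
bob | 6 | 8 | 70 | 6
dave | 60 | 8 | 40 | 60
After WHERE (1 rows):
cities.owner | cities.price | sales.id | sales.amt | sales.price
dave | 60 | 8 | 40 | 60
After GROUP BY (1 rows):
cities.price | sum_id
60 | 8

== RESULT ==
cities.price | sum_id
60 | 8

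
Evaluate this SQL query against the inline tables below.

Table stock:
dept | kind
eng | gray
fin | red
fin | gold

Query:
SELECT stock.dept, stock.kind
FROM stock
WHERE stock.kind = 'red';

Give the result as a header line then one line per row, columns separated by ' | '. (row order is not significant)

After WHERE (1 rows):
stock.dept | stock.kind
fin | red
After SELECT (1 rows):
stock.dept | stock.kind
fin | red

== RESULT ==
stock.dept | stock.kind
fin | red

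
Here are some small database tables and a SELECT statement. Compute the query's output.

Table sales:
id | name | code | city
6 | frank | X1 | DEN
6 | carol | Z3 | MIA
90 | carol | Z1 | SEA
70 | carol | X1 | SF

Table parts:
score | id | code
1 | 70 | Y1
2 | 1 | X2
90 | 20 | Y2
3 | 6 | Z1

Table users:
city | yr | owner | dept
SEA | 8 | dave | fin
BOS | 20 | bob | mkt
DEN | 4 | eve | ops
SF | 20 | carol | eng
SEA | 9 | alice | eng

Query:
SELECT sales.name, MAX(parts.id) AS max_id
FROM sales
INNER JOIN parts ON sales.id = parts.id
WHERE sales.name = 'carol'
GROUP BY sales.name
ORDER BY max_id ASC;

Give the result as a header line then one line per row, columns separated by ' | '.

== RESULT ==
sales.name | max_id
carol | 70

Derivation:
After JOIN parts (3 rows):
sales.id | sales.name | sales.code | sales.city | parts.score | parts.id | parts.code
6 | frank | X1 | DEN | 3 | 6 | Z1
6 | carol | Z3 | MIA | 3 | 6 | Z1
70 | carol | X1 | SF | 1 | 70 | Y1
After WHERE (2 rows):
sales.id | sales.name | sales.code | sales.city | parts.score | parts.id | parts.code
6 | carol | Z3 | MIA | 3 | 6 | Z1
70 | carol | X1 | SF | 1 | 70 | Y1
After GROUP BY (1 rows):
sales.name | max_id
carol | 70
After ORDER BY (1 rows):
sales.name | max_id
carol | 70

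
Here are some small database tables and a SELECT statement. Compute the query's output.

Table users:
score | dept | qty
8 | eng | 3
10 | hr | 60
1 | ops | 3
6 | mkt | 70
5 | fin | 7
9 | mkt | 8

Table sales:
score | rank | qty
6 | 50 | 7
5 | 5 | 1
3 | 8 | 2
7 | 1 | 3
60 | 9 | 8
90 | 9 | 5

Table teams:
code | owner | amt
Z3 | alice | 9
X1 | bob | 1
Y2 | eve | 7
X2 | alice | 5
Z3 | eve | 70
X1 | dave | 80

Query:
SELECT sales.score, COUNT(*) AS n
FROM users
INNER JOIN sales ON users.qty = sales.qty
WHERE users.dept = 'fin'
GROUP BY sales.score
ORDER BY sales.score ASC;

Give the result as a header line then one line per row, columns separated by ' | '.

== RESULT ==
sales.score | n
6 | 1

Derivation:
After JOIN sales (4 rows):
users.score | users.dept | users.qty | sales.score | sales.rank | sales.qty
8 | eng | 3 | 7 | 1 | 3
1 | ops | 3 | 7 | 1 | 3
5 | fin | 7 | 6 | 50 | 7
9 | mkt | 8 | 60 | 9 | 8
After WHERE (1 rows):
users.score | users.dept | users.qty | sales.score | sales.rank | sales.qty
5 | fin | 7 | 6 | 50 | 7
After GROUP BY (1 rows):
sales.score | n
6 | 1
After ORDER BY (1 rows):
sales.score | n
6 | 1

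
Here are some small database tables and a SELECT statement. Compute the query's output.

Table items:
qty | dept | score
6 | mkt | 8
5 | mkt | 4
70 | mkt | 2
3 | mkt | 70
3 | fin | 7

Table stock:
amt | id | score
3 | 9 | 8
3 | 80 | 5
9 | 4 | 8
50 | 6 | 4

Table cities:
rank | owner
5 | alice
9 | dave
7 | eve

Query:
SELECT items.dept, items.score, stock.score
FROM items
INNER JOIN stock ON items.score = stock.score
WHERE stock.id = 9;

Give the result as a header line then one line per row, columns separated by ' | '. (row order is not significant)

After JOIN stock (3 rows):
items.qty | items.dept | items.score | stock.amt | stock.id | stock.score
6 | mkt | 8 | 3 | 9 | 8
6 | mkt | 8 | 9 | 4 | 8
5 | mkt | 4 | 50 | 6 | 4
After WHERE (1 rows):
items.qty | items.dept | items.score | stock.amt | stock.id | stock.score
6 | mkt | 8 | 3 | 9 | 8
After SELECT (1 rows):
items.dept | items.score | stock.score
mkt | 8 | 8

== RESULT ==
items.dept | items.score | stock.score
mkt | 8 | 8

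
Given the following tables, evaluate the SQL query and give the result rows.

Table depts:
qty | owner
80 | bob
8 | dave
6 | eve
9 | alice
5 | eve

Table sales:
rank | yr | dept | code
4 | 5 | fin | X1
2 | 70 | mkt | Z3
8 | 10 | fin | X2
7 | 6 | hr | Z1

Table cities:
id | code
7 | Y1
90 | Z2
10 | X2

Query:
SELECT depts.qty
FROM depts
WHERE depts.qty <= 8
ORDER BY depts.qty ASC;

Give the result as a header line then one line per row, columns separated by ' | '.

After WHERE (3 rows):
depts.qty | depts.owner
8 | dave
6 | eve
5 | eve
After SELECT (3 rows):
depts.qty
8
6
5
After ORDER BY (3 rows):
depts.qty
5
6
8

== RESULT ==
depts.qty
5
6
8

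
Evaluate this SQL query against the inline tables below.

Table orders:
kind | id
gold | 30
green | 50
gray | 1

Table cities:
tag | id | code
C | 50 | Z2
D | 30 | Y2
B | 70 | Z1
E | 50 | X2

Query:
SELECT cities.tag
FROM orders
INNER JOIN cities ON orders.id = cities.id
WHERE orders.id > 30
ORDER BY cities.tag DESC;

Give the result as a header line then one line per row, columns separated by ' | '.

After JOIN cities (3 rows):
orders.kind | orders.id | cities.tag | cities.id | cities.code
gold | 30 | D | 30 | Y2
green | 50 | C | 50 | Z2
green | 50 | E | 50 | X2
After WHERE (2 rows):
orders.kind | orders.id | cities.tag | cities.id | cities.code
green | 50 | C | 50 | Z2
green | 50 | E | 50 | X2
After SELECT (2 rows):
cities.tag
C
E
After ORDER BY (2 rows):
cities.tag
E
C

== RESULT ==
cities.tag
E
C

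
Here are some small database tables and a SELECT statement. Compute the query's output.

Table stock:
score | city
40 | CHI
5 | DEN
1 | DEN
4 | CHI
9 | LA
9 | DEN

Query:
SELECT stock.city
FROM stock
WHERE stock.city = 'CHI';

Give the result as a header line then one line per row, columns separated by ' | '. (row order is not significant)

After WHERE (2 rows):
stock.score | stock.city
40 | CHI
4 | CHI
After SELECT (2 rows):
stock.city
CHI
CHI

== RESULT ==
stock.city
CHI
CHI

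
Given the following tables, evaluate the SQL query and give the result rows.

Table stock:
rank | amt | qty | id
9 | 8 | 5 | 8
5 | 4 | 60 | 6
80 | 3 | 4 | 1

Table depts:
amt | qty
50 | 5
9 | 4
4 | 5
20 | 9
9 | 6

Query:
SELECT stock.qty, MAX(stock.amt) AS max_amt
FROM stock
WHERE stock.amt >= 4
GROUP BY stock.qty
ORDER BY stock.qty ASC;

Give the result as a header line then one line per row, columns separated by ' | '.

After WHERE (2 rows):
stock.rank | stock.amt | stock.qty | stock.id
9 | 8 | 5 | 8
5 | 4 | 60 | 6
After GROUP BY (2 rows):
stock.qty | max_amt
5 | 8
60 | 4
After ORDER BY (2 rows):
stock.qty | max_amt
5 | 8
60 | 4

== RESULT ==
stock.qty | max_amt
5 | 8
60 | 4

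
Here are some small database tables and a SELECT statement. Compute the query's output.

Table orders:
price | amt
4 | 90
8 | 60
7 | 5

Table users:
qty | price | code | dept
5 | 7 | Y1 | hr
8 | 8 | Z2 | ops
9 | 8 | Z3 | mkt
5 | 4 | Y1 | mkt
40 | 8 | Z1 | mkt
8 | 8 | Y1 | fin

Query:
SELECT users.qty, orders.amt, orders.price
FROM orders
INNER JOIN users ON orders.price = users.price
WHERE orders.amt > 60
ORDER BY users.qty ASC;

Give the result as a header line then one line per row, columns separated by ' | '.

After JOIN users (6 rows):
orders.price | orders.amt | users.qty | users.price | users.code | users.dept
4 | 90 | 5 | 4 | Y1 | mkt
8 | 60 | 8 | 8 | Z2 | ops
8 | 60 | 9 | 8 | Z3 | mkt
8 | 60 | 40 | 8 | Z1 | mkt
8 | 60 | 8 | 8 | Y1 | fin
7 | 5 | 5 | 7 | Y1 | hr
After WHERE (1 rows):
orders.price | orders.amt | users.qty | users.price | users.code | users.dept
4 | 90 | 5 | 4 | Y1 | mkt
After SELECT (1 rows):
users.qty | orders.amt | orders.price
5 | 90 | 4
After ORDER BY (1 rows):
users.qty | orders.amt | orders.price
5 | 90 | 4

== RESULT ==
users.qty | orders.amt | orders.price
5 | 90 | 4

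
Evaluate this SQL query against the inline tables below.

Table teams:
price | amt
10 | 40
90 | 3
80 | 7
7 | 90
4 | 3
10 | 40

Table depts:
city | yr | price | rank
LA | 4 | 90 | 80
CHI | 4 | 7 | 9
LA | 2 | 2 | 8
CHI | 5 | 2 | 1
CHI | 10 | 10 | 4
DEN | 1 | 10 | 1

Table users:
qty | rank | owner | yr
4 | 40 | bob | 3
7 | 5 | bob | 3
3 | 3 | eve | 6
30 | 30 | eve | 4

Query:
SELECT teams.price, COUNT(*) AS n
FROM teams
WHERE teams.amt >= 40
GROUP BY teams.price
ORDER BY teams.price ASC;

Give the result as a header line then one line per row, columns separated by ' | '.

After WHERE (3 rows):
teams.price | teams.amt
10 | 40
7 | 90
10 | 40
After GROUP BY (2 rows):
teams.price | n
10 | 2
7 | 1
After ORDER BY (2 rows):
teams.price | n
7 | 1
10 | 2

== RESULT ==
teams.price | n
7 | 1
10 | 2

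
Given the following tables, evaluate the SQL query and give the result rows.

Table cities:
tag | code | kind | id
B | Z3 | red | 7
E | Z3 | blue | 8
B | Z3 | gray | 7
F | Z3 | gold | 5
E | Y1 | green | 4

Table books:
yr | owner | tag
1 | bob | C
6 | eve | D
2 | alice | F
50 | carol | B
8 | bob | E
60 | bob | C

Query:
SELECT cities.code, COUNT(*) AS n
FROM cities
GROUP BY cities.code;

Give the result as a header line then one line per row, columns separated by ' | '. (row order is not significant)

== RESULT ==
cities.code | n
Z3 | 4
Y1 | 1

Derivation:
After GROUP BY (2 rows):
cities.code | n
Z3 | 4
Y1 | 1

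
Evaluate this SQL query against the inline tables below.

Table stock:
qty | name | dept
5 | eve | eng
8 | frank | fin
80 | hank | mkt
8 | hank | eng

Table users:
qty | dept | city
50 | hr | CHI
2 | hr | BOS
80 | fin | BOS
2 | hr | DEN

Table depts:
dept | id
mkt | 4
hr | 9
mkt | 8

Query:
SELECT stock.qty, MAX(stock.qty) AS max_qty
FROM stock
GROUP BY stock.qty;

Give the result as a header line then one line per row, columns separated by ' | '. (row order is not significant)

After GROUP BY (3 rows):
stock.qty | max_qty
5 | 5
8 | 8
80 | 80

== RESULT ==
stock.qty | max_qty
5 | 5
8 | 8
80 | 80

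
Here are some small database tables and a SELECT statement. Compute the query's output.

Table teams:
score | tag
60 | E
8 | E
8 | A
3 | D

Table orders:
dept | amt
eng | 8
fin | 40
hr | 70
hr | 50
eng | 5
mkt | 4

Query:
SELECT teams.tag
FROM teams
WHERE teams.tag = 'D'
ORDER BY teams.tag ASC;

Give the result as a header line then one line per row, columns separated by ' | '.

After WHERE (1 rows):
teams.score | teams.tag
3 | D
After SELECT (1 rows):
teams.tag
D
After ORDER BY (1 rows):
teams.tag
D

== RESULT ==
teams.tag
D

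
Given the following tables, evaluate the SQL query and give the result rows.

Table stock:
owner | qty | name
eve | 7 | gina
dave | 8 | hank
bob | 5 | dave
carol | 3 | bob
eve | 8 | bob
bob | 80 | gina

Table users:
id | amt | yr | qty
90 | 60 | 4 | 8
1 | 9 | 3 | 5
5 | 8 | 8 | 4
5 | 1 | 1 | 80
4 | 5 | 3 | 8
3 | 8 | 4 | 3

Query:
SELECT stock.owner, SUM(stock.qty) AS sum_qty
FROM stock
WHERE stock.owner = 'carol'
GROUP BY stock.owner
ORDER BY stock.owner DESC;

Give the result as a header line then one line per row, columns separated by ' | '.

After WHERE (1 rows):
stock.owner | stock.qty | stock.name
carol | 3 | bob
After GROUP BY (1 rows):
stock.owner | sum_qty
carol | 3
After ORDER BY (1 rows):
stock.owner | sum_qty
carol | 3

== RESULT ==
stock.owner | sum_qty
carol | 3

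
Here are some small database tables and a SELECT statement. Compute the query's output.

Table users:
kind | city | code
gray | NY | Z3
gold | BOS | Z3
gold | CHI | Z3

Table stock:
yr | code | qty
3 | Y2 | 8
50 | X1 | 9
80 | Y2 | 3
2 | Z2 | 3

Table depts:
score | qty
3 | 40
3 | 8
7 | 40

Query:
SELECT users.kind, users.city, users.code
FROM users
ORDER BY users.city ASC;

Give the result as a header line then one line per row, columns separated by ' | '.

After SELECT (3 rows):
users.kind | users.city | users.code
gray | NY | Z3
gold | BOS | Z3
gold | CHI | Z3
After ORDER BY (3 rows):
users.kind | users.city | users.code
gold | BOS | Z3
gold | CHI | Z3
gray | NY | Z3

== RESULT ==
users.kind | users.city | users.code
gold | BOS | Z3
gold | CHI | Z3
gray | NY | Z3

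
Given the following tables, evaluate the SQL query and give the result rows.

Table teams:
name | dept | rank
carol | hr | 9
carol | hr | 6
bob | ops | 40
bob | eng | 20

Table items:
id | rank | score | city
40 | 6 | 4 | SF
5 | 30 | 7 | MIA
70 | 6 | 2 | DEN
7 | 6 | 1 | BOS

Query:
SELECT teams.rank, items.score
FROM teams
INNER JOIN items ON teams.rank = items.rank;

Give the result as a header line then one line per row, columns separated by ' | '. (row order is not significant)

== RESULT ==
teams.rank | items.score
6 | 4
6 | 2
6 | 1

Derivation:
After JOIN items (3 rows):
teams.name | teams.dept | teams.rank | items.id | items.rank | items.score | items.city
carol | hr | 6 | 40 | 6 | 4 | SF
carol | hr | 6 | 70 | 6 | 2 | DEN
carol | hr | 6 | 7 | 6 | 1 | BOS
After SELECT (3 rows):
teams.rank | items.score
6 | 4
6 | 2
6 | 1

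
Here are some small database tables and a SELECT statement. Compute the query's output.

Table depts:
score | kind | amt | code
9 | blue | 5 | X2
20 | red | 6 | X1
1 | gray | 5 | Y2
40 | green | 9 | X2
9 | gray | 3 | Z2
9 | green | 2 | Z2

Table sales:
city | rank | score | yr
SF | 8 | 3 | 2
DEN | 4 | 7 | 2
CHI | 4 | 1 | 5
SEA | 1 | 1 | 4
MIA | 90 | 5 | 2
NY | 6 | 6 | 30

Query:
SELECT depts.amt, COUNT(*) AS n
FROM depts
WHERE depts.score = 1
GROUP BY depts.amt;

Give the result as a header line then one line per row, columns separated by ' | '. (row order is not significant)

After WHERE (1 rows):
depts.score | depts.kind | depts.amt | depts.code
1 | gray | 5 | Y2
After GROUP BY (1 rows):
depts.amt | n
5 | 1

== RESULT ==
depts.amt | n
5 | 1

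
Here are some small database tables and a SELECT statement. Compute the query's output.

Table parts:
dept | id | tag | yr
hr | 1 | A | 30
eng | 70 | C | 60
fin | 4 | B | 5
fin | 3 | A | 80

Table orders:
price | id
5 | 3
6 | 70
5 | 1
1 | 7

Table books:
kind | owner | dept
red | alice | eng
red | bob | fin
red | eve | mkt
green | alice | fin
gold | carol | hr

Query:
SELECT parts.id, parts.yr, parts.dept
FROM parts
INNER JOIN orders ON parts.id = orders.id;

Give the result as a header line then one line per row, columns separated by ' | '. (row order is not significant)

== RESULT ==
parts.id | parts.yr | parts.dept
1 | 30 | hr
70 | 60 | eng
3 | 80 | fin

Derivation:
After JOIN orders (3 rows):
parts.dept | parts.id | parts.tag | parts.yr | orders.price | orders.id
hr | 1 | A | 30 | 5 | 1
eng | 70 | C | 60 | 6 | 70
fin | 3 | A | 80 | 5 | 3
After SELECT (3 rows):
parts.id | parts.yr | parts.dept
1 | 30 | hr
70 | 60 | eng
3 | 80 | fin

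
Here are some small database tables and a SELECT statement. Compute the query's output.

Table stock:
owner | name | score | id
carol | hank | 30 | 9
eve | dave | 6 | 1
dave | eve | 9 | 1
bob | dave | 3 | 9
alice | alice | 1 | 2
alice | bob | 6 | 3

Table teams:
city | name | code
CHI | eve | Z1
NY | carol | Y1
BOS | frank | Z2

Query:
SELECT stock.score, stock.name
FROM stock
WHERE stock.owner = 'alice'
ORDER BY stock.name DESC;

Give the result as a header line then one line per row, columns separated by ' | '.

== RESULT ==
stock.score | stock.name
6 | bob
1 | alice

Derivation:
After WHERE (2 rows):
stock.owner | stock.name | stock.score | stock.id
alice | alice | 1 | 2
alice | bob | 6 | 3
After SELECT (2 rows):
stock.score | stock.name
1 | alice
6 | bob
After ORDER BY (2 rows):
stock.score | stock.name
6 | bob
1 | alice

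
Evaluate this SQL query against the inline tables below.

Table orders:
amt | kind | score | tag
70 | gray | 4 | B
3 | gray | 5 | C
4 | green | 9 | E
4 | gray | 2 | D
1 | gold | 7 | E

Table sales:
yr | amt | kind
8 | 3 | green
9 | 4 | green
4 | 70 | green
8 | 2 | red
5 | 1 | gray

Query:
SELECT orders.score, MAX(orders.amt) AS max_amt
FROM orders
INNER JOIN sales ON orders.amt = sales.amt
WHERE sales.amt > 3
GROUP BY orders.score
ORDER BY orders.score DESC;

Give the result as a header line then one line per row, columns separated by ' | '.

== RESULT ==
orders.score | max_amt
9 | 4
4 | 70
2 | 4

Derivation:
After JOIN sales (5 rows):
orders.amt | orders.kind | orders.score | orders.tag | sales.yr | sales.amt | sales.kind
70 | gray | 4 | B | 4 | 70 | green
3 | gray | 5 | C | 8 | 3 | green
4 | green | 9 | E | 9 | 4 | green
4 | gray | 2 | D | 9 | 4 | green
1 | gold | 7 | E | 5 | 1 | gray
After WHERE (3 rows):
orders.amt | orders.kind | orders.score | orders.tag | sales.yr | sales.amt | sales.kind
70 | gray | 4 | B | 4 | 70 | green
4 | green | 9 | E | 9 | 4 | green
4 | gray | 2 | D | 9 | 4 | green
After GROUP BY (3 rows):
orders.score | max_amt
4 | 70
9 | 4
2 | 4
After ORDER BY (3 rows):
orders.score | max_amt
9 | 4
4 | 70
2 | 4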